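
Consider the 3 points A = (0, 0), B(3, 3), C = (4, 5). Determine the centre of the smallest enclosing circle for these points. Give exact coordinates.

Side lengths²: AB² = 18, AC² = 41, BC² = 5.
Since AC² = 41 ≥ 18 + 5 = 23, the angle opposite AC is not acute, so the smallest enclosing circle has AC as diameter.
Centre = midpoint of AC = (2, 2.5), r² = 41/4 = 10.25.
Centre = (2, 2.5).

(2, 2.5)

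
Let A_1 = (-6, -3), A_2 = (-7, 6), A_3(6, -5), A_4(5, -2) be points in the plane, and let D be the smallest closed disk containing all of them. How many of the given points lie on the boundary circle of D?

2

A smallest enclosing disk is always determined by at most three of the input points on its boundary.
The farthest pair is A_2–A_3 with squared distance 290. The circle on this segment as diameter has centre (-0.5, 0.5) and r² = 290/4 = 72.5.
Check A_1: distance² to centre = 42.5 ≤ 72.5, so it lies inside.
All remaining points lie in this disk, and no smaller disk contains both endpoints, so this is the minimum enclosing circle.
The points at distance exactly r from the centre are A_2, A_3 — 2 points.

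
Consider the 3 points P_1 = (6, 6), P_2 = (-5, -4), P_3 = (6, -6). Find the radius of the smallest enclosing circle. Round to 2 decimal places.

7.55

Side lengths²: P_1P_2² = 221, P_1P_3² = 144, P_2P_3² = 125.
Since P_1P_2² = 221 < 144 + 125 = 269, the triangle is acute, so the smallest enclosing circle is the circumcircle.
Circumcentre = (31/22, 0), r² = 27625/484.
r = √(27625/484) ≈ 7.55.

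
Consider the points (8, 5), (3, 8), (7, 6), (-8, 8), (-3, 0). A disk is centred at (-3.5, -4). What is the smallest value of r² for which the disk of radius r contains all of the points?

The required radius is the distance from (-3.5, -4) to the farthest point.
Squared distances: 213.25, 186.25, 210.25, 164.25, 16.25.
Maximum is 213.25, attained at (8, 5).

213.25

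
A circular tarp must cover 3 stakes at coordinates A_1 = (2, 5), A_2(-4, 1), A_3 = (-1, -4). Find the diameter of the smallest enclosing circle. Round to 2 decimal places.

Side lengths²: A_1A_2² = 52, A_1A_3² = 90, A_2A_3² = 34.
Since A_1A_3² = 90 ≥ 52 + 34 = 86, the angle opposite A_1A_3 is not acute, so the smallest enclosing circle has A_1A_3 as diameter.
Centre = midpoint of A_1A_3 = (0.5, 0.5), r² = 90/4 = 22.5.
Diameter = 2r = 2√(22.5) ≈ 9.49.

9.49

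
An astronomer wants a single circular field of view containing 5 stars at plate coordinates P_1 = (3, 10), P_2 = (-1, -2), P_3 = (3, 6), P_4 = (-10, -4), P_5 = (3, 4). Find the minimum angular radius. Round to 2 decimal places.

The minimum enclosing circle of a finite set is fixed by two of the points (as a diameter) or three (as a circumcircle).
The farthest pair is P_1–P_4 with squared distance 365. The circle on this segment as diameter has centre (-3.5, 3) and r² = 365/4 = 91.25.
Check P_2: distance² to centre = 31.25 ≤ 91.25, so it lies inside.
All remaining points lie in this disk, and no smaller disk contains both endpoints, so this is the minimum enclosing circle.
r = √(91.25) ≈ 9.55.

9.55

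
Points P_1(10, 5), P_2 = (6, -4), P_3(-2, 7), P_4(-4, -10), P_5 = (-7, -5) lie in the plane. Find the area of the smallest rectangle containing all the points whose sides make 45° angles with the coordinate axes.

275.5

In coordinates u = x + y, v = x − y the rectangle is axis-aligned; the map (x,y)→(u,v) scales areas by 2.
u-values: 15, 2, 5, -14, -12; range = 15 − (-14) = 29.
v-values: 5, 10, -9, 6, -2; range = 10 − (-9) = 19.
Area = (29 × 19) / 2 = 275.5.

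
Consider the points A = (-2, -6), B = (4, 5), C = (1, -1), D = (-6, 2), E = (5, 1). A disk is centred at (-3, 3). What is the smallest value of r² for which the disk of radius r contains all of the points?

82

The required radius is the distance from (-3, 3) to the farthest point.
Squared distances: 82, 53, 32, 10, 68.
Maximum is 82, attained at A.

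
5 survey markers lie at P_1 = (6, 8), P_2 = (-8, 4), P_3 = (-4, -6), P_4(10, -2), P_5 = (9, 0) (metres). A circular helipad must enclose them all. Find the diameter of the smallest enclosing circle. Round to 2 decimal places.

The minimum enclosing circle of a finite set is fixed by two of the points (as a diameter) or three (as a circumcircle).
The farthest pair is P_2–P_4 with squared distance 360. The circle on this segment as diameter has centre (1, 1) and r² = 360/4 = 90.
Check P_1: distance² to centre = 74 ≤ 90, so it lies inside.
All remaining points lie in this disk, and no smaller disk contains both endpoints, so this is the minimum enclosing circle.
Diameter = 2r = 2√90 ≈ 18.97.

18.97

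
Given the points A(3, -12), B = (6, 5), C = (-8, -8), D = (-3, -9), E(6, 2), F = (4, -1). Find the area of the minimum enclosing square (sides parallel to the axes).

289

The bounding box has width 14 and height 17.
An axis-aligned square enclosing the set must have side ≥ max(width, height).
So the minimum side is max(14, 17) = 17.
Area = 17² = 289.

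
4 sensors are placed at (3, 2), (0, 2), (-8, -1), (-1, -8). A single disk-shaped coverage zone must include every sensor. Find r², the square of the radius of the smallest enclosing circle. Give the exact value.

1885/49

The minimum enclosing circle is determined by three boundary points: (3, 2), (-8, -1), (-1, -8).
Their circumcentre is (-13/7, -13/7) with r² = 1885/49.
The farthest remaining point (0, 2) is at distance² 898/49 ≤ 1885/49.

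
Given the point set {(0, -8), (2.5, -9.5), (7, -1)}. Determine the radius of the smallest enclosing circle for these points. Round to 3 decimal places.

Call the three points A, B, C in the order given.
Side lengths²: AB² = 8.5, AC² = 98, BC² = 92.5.
Since AC² = 98 < 92.5 + 8.5 = 101, the triangle is acute, so the smallest enclosing circle is the circumcircle.
Circumcentre = (3.6875, -4.6875), r² = 24.5703125.
r = √(24.5703125) ≈ 4.957.

4.957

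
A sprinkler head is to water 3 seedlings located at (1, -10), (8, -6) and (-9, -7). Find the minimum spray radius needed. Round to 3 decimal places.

8.515

Call the three points A, B, C in the order given.
Side lengths²: AB² = 65, AC² = 109, BC² = 290.
Since BC² = 290 ≥ 109 + 65 = 174, the angle opposite BC is not acute, so the smallest enclosing circle has BC as diameter.
Centre = midpoint of BC = (-0.5, -6.5), r² = 290/4 = 72.5.
r = √(72.5) ≈ 8.515.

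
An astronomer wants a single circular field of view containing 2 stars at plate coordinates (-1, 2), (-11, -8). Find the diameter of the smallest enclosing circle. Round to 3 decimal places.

The smallest circle enclosing two points has them as diameter endpoints.
Centre = midpoint = (-6, -3); r² = |(-1, 2)−(-11, -8)|²/4 = 200/4 = 50.
Diameter = 2r = 2√50 ≈ 14.142.

14.142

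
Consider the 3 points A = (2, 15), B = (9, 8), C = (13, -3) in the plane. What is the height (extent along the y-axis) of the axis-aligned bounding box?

18

max y = 15, min y = -3, so height = 18.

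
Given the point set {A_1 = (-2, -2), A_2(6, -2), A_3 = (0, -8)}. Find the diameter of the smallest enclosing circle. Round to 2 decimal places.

8.94

Side lengths²: A_1A_2² = 64, A_1A_3² = 40, A_2A_3² = 72.
Since A_2A_3² = 72 < 64 + 40 = 104, the triangle is acute, so the smallest enclosing circle is the circumcircle.
Circumcentre = (2, -4), r² = 20.
Diameter = 2r = 2√20 ≈ 8.94.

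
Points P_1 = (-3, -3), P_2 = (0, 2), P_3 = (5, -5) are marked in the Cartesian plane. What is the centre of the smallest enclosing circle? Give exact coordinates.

Side lengths²: P_1P_2² = 34, P_1P_3² = 68, P_2P_3² = 74.
Since P_2P_3² = 74 < 68 + 34 = 102, the triangle is acute, so the smallest enclosing circle is the circumcircle.
Circumcentre = (33/23, -52/23), r² = 10693/529.
Centre = (33/23, -52/23).

(33/23, -52/23)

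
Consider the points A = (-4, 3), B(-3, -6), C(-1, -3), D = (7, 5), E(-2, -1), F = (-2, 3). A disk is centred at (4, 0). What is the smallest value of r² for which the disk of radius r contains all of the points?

85

The required radius is the distance from (4, 0) to the farthest point.
Squared distances: 73, 85, 34, 34, 37, 45.
Maximum is 85, attained at B.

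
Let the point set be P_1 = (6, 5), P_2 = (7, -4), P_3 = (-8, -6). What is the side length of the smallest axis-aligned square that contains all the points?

15

The bounding box has width 15 and height 11.
An axis-aligned square enclosing the set must have side ≥ max(width, height).
So the minimum side is max(15, 11) = 15.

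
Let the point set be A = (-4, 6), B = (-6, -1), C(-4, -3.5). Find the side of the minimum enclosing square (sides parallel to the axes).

9.5

The bounding box has width 2 and height 9.5.
An axis-aligned square enclosing the set must have side ≥ max(width, height).
So the minimum side is max(2, 9.5) = 9.5.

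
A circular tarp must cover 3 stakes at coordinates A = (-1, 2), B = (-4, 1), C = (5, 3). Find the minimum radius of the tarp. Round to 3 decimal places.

4.610

Side lengths²: AB² = 10, AC² = 37, BC² = 85.
Since BC² = 85 ≥ 37 + 10 = 47, the angle opposite BC is not acute, so the smallest enclosing circle has BC as diameter.
Centre = midpoint of BC = (0.5, 2), r² = 85/4 = 21.25.
r = √(21.25) ≈ 4.610.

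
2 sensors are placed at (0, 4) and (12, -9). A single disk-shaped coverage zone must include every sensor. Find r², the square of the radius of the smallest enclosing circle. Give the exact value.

The smallest circle enclosing two points has them as diameter endpoints.
Centre = midpoint = (6, -2.5); r² = |(0, 4)−(12, -9)|²/4 = 313/4 = 78.25.

78.25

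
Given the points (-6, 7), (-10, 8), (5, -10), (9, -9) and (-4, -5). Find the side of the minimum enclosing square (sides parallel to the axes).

19

The bounding box has width 19 and height 18.
An axis-aligned square enclosing the set must have side ≥ max(width, height).
So the minimum side is max(19, 18) = 19.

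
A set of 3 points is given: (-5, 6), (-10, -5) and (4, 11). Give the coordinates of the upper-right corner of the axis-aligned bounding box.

x-range [-10, 4], y-range [-5, 11].
The upper-right corner is (4, 11).

(4, 11)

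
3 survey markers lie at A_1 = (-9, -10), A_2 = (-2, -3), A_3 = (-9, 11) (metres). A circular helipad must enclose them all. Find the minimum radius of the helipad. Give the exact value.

10.5

Side lengths²: A_1A_2² = 98, A_1A_3² = 441, A_2A_3² = 245.
Since A_1A_3² = 441 ≥ 245 + 98 = 343, the angle opposite A_1A_3 is not acute, so the smallest enclosing circle has A_1A_3 as diameter.
Centre = midpoint of A_1A_3 = (-9, 0.5), r² = 441/4 = 110.25.
r = √(110.25) = 10.5.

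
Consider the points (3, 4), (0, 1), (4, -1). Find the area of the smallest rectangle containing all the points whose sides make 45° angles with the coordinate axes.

18

In coordinates u = x + y, v = x − y the rectangle is axis-aligned; the map (x,y)→(u,v) scales areas by 2.
u-values: 7, 1, 3; range = 7 − 1 = 6.
v-values: -1, -1, 5; range = 5 − (-1) = 6.
Area = (6 × 6) / 2 = 18.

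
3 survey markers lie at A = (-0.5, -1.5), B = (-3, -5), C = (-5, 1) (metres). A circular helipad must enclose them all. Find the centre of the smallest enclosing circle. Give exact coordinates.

(-161/44, -83/44)

Side lengths²: AB² = 18.5, AC² = 26.5, BC² = 40.
Since BC² = 40 < 26.5 + 18.5 = 45, the triangle is acute, so the smallest enclosing circle is the circumcircle.
Circumcentre = (-161/44, -83/44), r² = 9805/968.
Centre = (-161/44, -83/44).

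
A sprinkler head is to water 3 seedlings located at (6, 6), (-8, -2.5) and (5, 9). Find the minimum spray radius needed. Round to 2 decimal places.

8.68

Call the three points A, B, C in the order given.
Side lengths²: AB² = 268.25, AC² = 10, BC² = 301.25.
Since BC² = 301.25 ≥ 268.25 + 10 = 278.25, the angle opposite BC is not acute, so the smallest enclosing circle has BC as diameter.
Centre = midpoint of BC = (-1.5, 3.25), r² = 301.25/4 = 75.3125.
r = √(75.3125) ≈ 8.68.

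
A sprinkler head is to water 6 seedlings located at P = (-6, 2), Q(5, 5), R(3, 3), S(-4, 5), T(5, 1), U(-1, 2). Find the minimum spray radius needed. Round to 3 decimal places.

By Welzl's lemma the MEC is supported by two points (diametrically opposite) or three points (on a circumcircle).
The minimum enclosing circle is determined by three boundary points: P, Q, T.
Their circumcentre is (-4/11, 3) with r² = 3965/121.
The farthest remaining point S is at distance² 2084/121 ≤ 3965/121.
r = √(3965/121) ≈ 5.724.

5.724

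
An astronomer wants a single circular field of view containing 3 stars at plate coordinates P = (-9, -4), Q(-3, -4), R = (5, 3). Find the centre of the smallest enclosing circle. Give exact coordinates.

Side lengths²: PQ² = 36, PR² = 245, QR² = 113.
Since PR² = 245 ≥ 113 + 36 = 149, the angle opposite PR is not acute, so the smallest enclosing circle has PR as diameter.
Centre = midpoint of PR = (-2, -0.5), r² = 245/4 = 61.25.
Centre = (-2, -0.5).

(-2, -0.5)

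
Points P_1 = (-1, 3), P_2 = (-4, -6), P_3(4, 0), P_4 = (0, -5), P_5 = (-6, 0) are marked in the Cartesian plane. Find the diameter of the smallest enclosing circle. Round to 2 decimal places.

10.54

The minimum enclosing circle is determined by three boundary points: P_2, P_3, P_5.
Their circumcentre is (-1, -5/3) with r² = 250/9.
The farthest remaining point P_1 is at distance² 196/9 ≤ 250/9.
Diameter = 2r = 2√(250/9) ≈ 10.54.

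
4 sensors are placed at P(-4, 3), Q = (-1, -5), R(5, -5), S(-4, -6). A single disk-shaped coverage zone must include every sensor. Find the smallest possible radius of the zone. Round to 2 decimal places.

6.06

The minimum enclosing circle of a finite set is fixed by two of the points (as a diameter) or three (as a circumcircle).
The minimum enclosing circle is determined by three boundary points: P, R, S.
Their circumcentre is (1/18, -1.5) with r² = 5945/162.
The farthest remaining point Q is at distance² 2165/162 ≤ 5945/162.
r = √(5945/162) ≈ 6.06.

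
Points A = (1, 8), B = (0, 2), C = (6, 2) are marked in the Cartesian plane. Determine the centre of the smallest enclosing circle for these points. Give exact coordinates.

(3, 55/12)

Side lengths²: AB² = 37, AC² = 61, BC² = 36.
Since AC² = 61 < 37 + 36 = 73, the triangle is acute, so the smallest enclosing circle is the circumcircle.
Circumcentre = (3, 55/12), r² = 2257/144.
Centre = (3, 55/12).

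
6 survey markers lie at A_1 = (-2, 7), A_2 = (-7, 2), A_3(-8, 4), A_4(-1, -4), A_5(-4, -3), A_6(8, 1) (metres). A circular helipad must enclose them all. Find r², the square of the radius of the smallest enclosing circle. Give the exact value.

The minimum enclosing circle of a finite set is fixed by two of the points (as a diameter) or three (as a circumcircle).
The farthest pair is A_3–A_6 with squared distance 265. The circle on this segment as diameter has centre (0, 2.5) and r² = 265/4 = 66.25.
Check A_1: distance² to centre = 24.25 ≤ 66.25, so it lies inside.
All remaining points lie in this disk, and no smaller disk contains both endpoints, so this is the minimum enclosing circle.

66.25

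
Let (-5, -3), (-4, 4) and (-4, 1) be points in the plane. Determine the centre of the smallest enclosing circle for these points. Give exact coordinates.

Call the three points A, B, C in the order given.
Side lengths²: AB² = 50, AC² = 17, BC² = 9.
Since AB² = 50 ≥ 17 + 9 = 26, the angle opposite AB is not acute, so the smallest enclosing circle has AB as diameter.
Centre = midpoint of AB = (-4.5, 0.5), r² = 50/4 = 12.5.
Centre = (-4.5, 0.5).

(-4.5, 0.5)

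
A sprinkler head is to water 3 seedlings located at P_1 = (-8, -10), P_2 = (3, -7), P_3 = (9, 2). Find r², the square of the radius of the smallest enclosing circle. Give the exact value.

Side lengths²: P_1P_2² = 130, P_1P_3² = 433, P_2P_3² = 117.
Since P_1P_3² = 433 ≥ 130 + 117 = 247, the angle opposite P_1P_3 is not acute, so the smallest enclosing circle has P_1P_3 as diameter.
Centre = midpoint of P_1P_3 = (0.5, -4), r² = 433/4 = 108.25.

108.25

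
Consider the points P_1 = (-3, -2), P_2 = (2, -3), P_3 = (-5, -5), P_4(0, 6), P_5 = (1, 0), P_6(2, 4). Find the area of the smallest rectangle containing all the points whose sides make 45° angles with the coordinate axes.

In coordinates u = x + y, v = x − y the rectangle is axis-aligned; the map (x,y)→(u,v) scales areas by 2.
u-values: -5, -1, -10, 6, 1, 6; range = 6 − (-10) = 16.
v-values: -1, 5, 0, -6, 1, -2; range = 5 − (-6) = 11.
Area = (16 × 11) / 2 = 88.

88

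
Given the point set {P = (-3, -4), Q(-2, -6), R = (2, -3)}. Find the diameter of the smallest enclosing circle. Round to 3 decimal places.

5.183

Side lengths²: PQ² = 5, PR² = 26, QR² = 25.
Since PR² = 26 < 25 + 5 = 30, the triangle is acute, so the smallest enclosing circle is the circumcircle.
Circumcentre = (-9/22, -87/22), r² = 1625/242.
Diameter = 2r = 2√(1625/242) ≈ 5.183.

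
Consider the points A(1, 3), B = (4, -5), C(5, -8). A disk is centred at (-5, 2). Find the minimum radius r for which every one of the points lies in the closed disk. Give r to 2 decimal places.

14.14

The required radius is the distance from (-5, 2) to the farthest point.
Squared distances: 37, 130, 200.
Maximum is 200, attained at C.
r = √200 ≈ 14.14.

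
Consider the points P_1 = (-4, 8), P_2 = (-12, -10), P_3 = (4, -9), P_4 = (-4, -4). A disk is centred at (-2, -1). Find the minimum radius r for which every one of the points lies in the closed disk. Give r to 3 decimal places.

13.454

The required radius is the distance from (-2, -1) to the farthest point.
Squared distances: 85, 181, 100, 13.
Maximum is 181, attained at P_2.
r = √181 ≈ 13.454.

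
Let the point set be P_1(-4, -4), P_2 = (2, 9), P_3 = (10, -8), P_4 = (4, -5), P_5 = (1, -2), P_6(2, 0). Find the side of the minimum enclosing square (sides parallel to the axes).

The bounding box has width 14 and height 17.
An axis-aligned square enclosing the set must have side ≥ max(width, height).
So the minimum side is max(14, 17) = 17.

17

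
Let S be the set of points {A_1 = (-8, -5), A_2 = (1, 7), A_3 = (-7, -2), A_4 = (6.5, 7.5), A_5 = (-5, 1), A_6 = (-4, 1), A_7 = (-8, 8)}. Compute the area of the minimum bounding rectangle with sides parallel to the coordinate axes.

188.5

x ranges over [-8, 6.5], width 14.5.
y ranges over [-5, 8], height 13.
Area = 14.5 × 13 = 188.5.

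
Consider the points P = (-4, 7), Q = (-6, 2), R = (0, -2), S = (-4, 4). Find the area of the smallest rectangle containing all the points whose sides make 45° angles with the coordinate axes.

In coordinates u = x + y, v = x − y the rectangle is axis-aligned; the map (x,y)→(u,v) scales areas by 2.
u-values: 3, -4, -2, 0; range = 3 − (-4) = 7.
v-values: -11, -8, 2, -8; range = 2 − (-11) = 13.
Area = (7 × 13) / 2 = 45.5.

45.5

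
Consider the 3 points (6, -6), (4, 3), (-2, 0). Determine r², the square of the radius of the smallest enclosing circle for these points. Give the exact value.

Call the three points A, B, C in the order given.
Side lengths²: AB² = 85, AC² = 100, BC² = 45.
Since AC² = 100 < 85 + 45 = 130, the triangle is acute, so the smallest enclosing circle is the circumcircle.
Circumcentre = (2.75, -2), r² = 26.5625.

26.5625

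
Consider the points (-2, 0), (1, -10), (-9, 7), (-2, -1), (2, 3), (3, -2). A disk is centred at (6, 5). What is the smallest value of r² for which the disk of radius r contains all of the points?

250

The required radius is the distance from (6, 5) to the farthest point.
Squared distances: 89, 250, 229, 100, 20, 58.
Maximum is 250, attained at (1, -10).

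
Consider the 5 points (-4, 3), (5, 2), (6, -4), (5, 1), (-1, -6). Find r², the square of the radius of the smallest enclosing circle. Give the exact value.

The farthest pair is (-4, 3)–(6, -4) with squared distance 149. The circle on this segment as diameter has centre (1, -0.5) and r² = 149/4 = 37.25.
Check (5, 2): distance² to centre = 22.25 ≤ 37.25, so it lies inside.
All remaining points lie in this disk, and no smaller disk contains both endpoints, so this is the minimum enclosing circle.

37.25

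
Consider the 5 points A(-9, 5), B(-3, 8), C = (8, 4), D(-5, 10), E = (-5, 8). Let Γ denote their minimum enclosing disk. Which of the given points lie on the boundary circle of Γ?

The minimum enclosing circle of a finite set is fixed by two of the points (as a diameter) or three (as a circumcircle).
The farthest pair is A–C with squared distance 290. The circle on this segment as diameter has centre (-0.5, 4.5) and r² = 290/4 = 72.5.
Check B: distance² to centre = 18.5 ≤ 72.5, so it lies inside.
All remaining points lie in this disk, and no smaller disk contains both endpoints, so this is the minimum enclosing circle.
The points at distance exactly r from the centre are A, C — 2 points.

A, C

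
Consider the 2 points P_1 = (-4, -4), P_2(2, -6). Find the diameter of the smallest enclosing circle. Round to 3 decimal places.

The smallest circle enclosing two points has them as diameter endpoints.
Centre = midpoint = (-1, -5); r² = |P_1P_2|²/4 = 40/4 = 10.
Diameter = 2r = 2√10 ≈ 6.325.

6.325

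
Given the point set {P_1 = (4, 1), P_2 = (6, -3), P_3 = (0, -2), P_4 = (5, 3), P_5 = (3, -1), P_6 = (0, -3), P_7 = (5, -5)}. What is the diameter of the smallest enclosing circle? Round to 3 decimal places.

The minimum enclosing circle of a finite set is fixed by two of the points (as a diameter) or three (as a circumcircle).
The minimum enclosing circle is determined by three boundary points: P_4, P_6, P_7.
Their circumcentre is (3.7, -1) with r² = 17.69.
The farthest remaining point P_3 is at distance² 14.69 ≤ 17.69.
Diameter = 2r = 2√(17.69) ≈ 8.412.

8.412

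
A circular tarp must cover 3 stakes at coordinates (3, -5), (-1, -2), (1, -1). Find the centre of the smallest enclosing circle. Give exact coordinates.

(1, -3.5)

Call the three points A, B, C in the order given.
Side lengths²: AB² = 25, AC² = 20, BC² = 5.
Since AB² = 25 ≥ 20 + 5 = 25, the angle opposite AB is not acute, so the smallest enclosing circle has AB as diameter.
Centre = midpoint of AB = (1, -3.5), r² = 25/4 = 6.25.
Centre = (1, -3.5).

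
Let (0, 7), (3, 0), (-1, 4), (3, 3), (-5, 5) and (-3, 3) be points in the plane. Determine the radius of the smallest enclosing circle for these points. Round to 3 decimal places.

The farthest pair is (3, 0)–(-5, 5) with squared distance 89. The circle on this segment as diameter has centre (-1, 2.5) and r² = 89/4 = 22.25.
Check (0, 7): distance² to centre = 21.25 ≤ 22.25, so it lies inside.
All remaining points lie in this disk, and no smaller disk contains both endpoints, so this is the minimum enclosing circle.
r = √(22.25) ≈ 4.717.

4.717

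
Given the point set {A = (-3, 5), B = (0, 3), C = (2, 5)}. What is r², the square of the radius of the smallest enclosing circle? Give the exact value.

Side lengths²: AB² = 13, AC² = 25, BC² = 8.
Since AC² = 25 ≥ 13 + 8 = 21, the angle opposite AC is not acute, so the smallest enclosing circle has AC as diameter.
Centre = midpoint of AC = (-0.5, 5), r² = 25/4 = 6.25.

6.25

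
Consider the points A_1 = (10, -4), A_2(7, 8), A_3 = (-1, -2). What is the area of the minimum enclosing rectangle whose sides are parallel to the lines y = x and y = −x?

In coordinates u = x + y, v = x − y the rectangle is axis-aligned; the map (x,y)→(u,v) scales areas by 2.
u-values: 6, 15, -3; range = 15 − (-3) = 18.
v-values: 14, -1, 1; range = 14 − (-1) = 15.
Area = (18 × 15) / 2 = 135.

135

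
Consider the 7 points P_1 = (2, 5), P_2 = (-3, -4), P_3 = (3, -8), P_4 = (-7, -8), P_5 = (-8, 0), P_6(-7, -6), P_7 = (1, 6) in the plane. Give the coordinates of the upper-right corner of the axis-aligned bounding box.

x-range [-8, 3], y-range [-8, 6].
The upper-right corner is (3, 6).

(3, 6)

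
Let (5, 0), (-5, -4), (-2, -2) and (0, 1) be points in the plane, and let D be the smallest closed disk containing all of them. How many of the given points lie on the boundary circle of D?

2

The minimum enclosing circle of a finite set is fixed by two of the points (as a diameter) or three (as a circumcircle).
The farthest pair is (5, 0)–(-5, -4) with squared distance 116. The circle on this segment as diameter has centre (0, -2) and r² = 116/4 = 29.
Check (-2, -2): distance² to centre = 4 ≤ 29, so it lies inside.
All remaining points lie in this disk, and no smaller disk contains both endpoints, so this is the minimum enclosing circle.
The points at distance exactly r from the centre are (5, 0), (-5, -4) — 2 points.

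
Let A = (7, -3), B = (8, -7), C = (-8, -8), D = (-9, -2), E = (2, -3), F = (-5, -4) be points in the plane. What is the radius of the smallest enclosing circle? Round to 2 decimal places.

A smallest enclosing disk is always determined by at most three of the input points on its boundary.
The farthest pair is B–D with squared distance 314. The circle on this segment as diameter has centre (-0.5, -4.5) and r² = 314/4 = 78.5.
Check A: distance² to centre = 58.5 ≤ 78.5, so it lies inside.
All remaining points lie in this disk, and no smaller disk contains both endpoints, so this is the minimum enclosing circle.
r = √(78.5) ≈ 8.86.

8.86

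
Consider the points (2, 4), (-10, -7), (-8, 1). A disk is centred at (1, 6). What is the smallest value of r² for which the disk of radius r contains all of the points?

290

The required radius is the distance from (1, 6) to the farthest point.
Squared distances: 5, 290, 106.
Maximum is 290, attained at (-10, -7).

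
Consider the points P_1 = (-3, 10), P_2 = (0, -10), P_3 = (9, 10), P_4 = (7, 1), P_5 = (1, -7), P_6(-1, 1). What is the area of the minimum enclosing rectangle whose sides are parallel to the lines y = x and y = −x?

In coordinates u = x + y, v = x − y the rectangle is axis-aligned; the map (x,y)→(u,v) scales areas by 2.
u-values: 7, -10, 19, 8, -6, 0; range = 19 − (-10) = 29.
v-values: -13, 10, -1, 6, 8, -2; range = 10 − (-13) = 23.
Area = (29 × 23) / 2 = 333.5.

333.5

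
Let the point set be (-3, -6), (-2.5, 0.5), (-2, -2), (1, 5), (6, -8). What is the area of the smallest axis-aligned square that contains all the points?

The bounding box has width 9 and height 13.
An axis-aligned square enclosing the set must have side ≥ max(width, height).
So the minimum side is max(9, 13) = 13.
Area = 13² = 169.

169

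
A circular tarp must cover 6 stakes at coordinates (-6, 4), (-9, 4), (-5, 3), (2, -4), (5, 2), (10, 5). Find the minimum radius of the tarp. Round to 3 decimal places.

9.513

The minimum enclosing circle of a finite set is fixed by two of the points (as a diameter) or three (as a circumcircle).
The farthest pair is (-9, 4)–(10, 5) with squared distance 362. The circle on this segment as diameter has centre (0.5, 4.5) and r² = 362/4 = 90.5.
Check (-6, 4): distance² to centre = 42.5 ≤ 90.5, so it lies inside.
All remaining points lie in this disk, and no smaller disk contains both endpoints, so this is the minimum enclosing circle.
r = √(90.5) ≈ 9.513.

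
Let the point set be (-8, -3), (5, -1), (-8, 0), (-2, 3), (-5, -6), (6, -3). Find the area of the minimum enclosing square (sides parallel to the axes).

The bounding box has width 14 and height 9.
An axis-aligned square enclosing the set must have side ≥ max(width, height).
So the minimum side is max(14, 9) = 14.
Area = 14² = 196.

196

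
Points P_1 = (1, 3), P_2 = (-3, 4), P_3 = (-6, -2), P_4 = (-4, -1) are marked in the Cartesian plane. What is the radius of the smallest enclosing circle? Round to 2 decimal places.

4.30

The farthest pair is P_1–P_3 with squared distance 74. The circle on this segment as diameter has centre (-2.5, 0.5) and r² = 74/4 = 18.5.
Check P_2: distance² to centre = 12.5 ≤ 18.5, so it lies inside.
All remaining points lie in this disk, and no smaller disk contains both endpoints, so this is the minimum enclosing circle.
r = √(18.5) ≈ 4.30.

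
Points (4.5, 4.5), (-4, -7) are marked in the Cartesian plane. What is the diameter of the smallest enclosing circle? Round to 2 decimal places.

14.30

The smallest circle enclosing two points has them as diameter endpoints.
Centre = midpoint = (0.25, -1.25); r² = |(4.5, 4.5)−(-4, -7)|²/4 = 204.5/4 = 51.125.
Diameter = 2r = 2√(51.125) ≈ 14.30.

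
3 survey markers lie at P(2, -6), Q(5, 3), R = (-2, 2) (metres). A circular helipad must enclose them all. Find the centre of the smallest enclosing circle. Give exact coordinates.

Side lengths²: PQ² = 90, PR² = 80, QR² = 50.
Since PQ² = 90 < 80 + 50 = 130, the triangle is acute, so the smallest enclosing circle is the circumcircle.
Circumcentre = (2, -1), r² = 25.
Centre = (2, -1).

(2, -1)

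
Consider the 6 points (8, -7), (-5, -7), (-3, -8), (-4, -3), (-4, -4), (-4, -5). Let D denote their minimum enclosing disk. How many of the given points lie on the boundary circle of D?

3

The minimum enclosing circle is determined by three boundary points: (8, -7), (-5, -7), (-4, -3).
Their circumcentre is (1.5, -6.5) with r² = 42.5.
The farthest remaining point (-4, -4) is at distance² 36.5 ≤ 42.5.
The points at distance exactly r from the centre are (8, -7), (-5, -7), (-4, -3) — 3 points.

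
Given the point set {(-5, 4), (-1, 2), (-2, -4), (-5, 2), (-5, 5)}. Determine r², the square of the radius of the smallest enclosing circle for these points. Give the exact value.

22.5

The farthest pair is (-2, -4)–(-5, 5) with squared distance 90. The circle on this segment as diameter has centre (-3.5, 0.5) and r² = 90/4 = 22.5.
Check (-5, 4): distance² to centre = 14.5 ≤ 22.5, so it lies inside.
All remaining points lie in this disk, and no smaller disk contains both endpoints, so this is the minimum enclosing circle.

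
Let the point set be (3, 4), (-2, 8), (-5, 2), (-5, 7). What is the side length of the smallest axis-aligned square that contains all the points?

8

The bounding box has width 8 and height 6.
An axis-aligned square enclosing the set must have side ≥ max(width, height).
So the minimum side is max(8, 6) = 8.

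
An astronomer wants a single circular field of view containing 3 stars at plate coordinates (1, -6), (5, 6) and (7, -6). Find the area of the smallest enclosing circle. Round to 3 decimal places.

Call the three points A, B, C in the order given.
Side lengths²: AB² = 160, AC² = 36, BC² = 148.
Since AB² = 160 < 148 + 36 = 184, the triangle is acute, so the smallest enclosing circle is the circumcircle.
Circumcentre = (4, -1/3), r² = 370/9.
Area = π·r² = π·370/9 ≈ 129.154.

129.154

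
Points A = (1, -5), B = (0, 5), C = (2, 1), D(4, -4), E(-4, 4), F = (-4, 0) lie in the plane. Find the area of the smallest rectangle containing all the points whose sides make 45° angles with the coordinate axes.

72

In coordinates u = x + y, v = x − y the rectangle is axis-aligned; the map (x,y)→(u,v) scales areas by 2.
u-values: -4, 5, 3, 0, 0, -4; range = 5 − (-4) = 9.
v-values: 6, -5, 1, 8, -8, -4; range = 8 − (-8) = 16.
Area = (9 × 16) / 2 = 72.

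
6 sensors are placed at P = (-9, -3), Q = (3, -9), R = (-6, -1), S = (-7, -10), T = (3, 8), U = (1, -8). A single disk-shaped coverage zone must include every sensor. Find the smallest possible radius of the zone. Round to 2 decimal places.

A smallest enclosing disk is always determined by at most three of the input points on its boundary.
The farthest pair is S–T with squared distance 424. The circle on this segment as diameter has centre (-2, -1) and r² = 424/4 = 106.
Check P: distance² to centre = 53 ≤ 106, so it lies inside.
All remaining points lie in this disk, and no smaller disk contains both endpoints, so this is the minimum enclosing circle.
r = √106 ≈ 10.30.

10.30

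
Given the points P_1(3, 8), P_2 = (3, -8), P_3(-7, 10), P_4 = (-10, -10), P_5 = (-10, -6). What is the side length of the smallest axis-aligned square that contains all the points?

The bounding box has width 13 and height 20.
An axis-aligned square enclosing the set must have side ≥ max(width, height).
So the minimum side is max(13, 20) = 20.

20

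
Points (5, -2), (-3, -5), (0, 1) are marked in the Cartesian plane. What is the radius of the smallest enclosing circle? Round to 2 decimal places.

4.28

Call the three points A, B, C in the order given.
Side lengths²: AB² = 73, AC² = 34, BC² = 45.
Since AB² = 73 < 45 + 34 = 79, the triangle is acute, so the smallest enclosing circle is the circumcircle.
Circumcentre = (23/26, -83/26), r² = 6205/338.
r = √(6205/338) ≈ 4.28.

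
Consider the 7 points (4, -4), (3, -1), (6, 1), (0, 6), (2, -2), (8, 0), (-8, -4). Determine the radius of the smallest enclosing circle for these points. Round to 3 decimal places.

8.246

The minimum enclosing circle of a finite set is fixed by two of the points (as a diameter) or three (as a circumcircle).
The farthest pair is (8, 0)–(-8, -4) with squared distance 272. The circle on this segment as diameter has centre (0, -2) and r² = 272/4 = 68.
Check (4, -4): distance² to centre = 20 ≤ 68, so it lies inside.
All remaining points lie in this disk, and no smaller disk contains both endpoints, so this is the minimum enclosing circle.
r = √68 ≈ 8.246.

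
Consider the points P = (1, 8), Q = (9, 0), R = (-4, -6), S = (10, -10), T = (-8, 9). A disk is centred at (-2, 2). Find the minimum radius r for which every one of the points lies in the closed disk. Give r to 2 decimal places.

16.97

The required radius is the distance from (-2, 2) to the farthest point.
Squared distances: 45, 125, 68, 288, 85.
Maximum is 288, attained at S.
r = √288 ≈ 16.97.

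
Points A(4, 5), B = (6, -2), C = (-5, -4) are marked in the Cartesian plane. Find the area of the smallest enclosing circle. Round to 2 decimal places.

Side lengths²: AB² = 53, AC² = 162, BC² = 125.
Since AC² = 162 < 125 + 53 = 178, the triangle is acute, so the smallest enclosing circle is the circumcircle.
Circumcentre = (-1/18, 1/18), r² = 6625/162.
Area = π·r² = π·6625/162 ≈ 128.48.

128.48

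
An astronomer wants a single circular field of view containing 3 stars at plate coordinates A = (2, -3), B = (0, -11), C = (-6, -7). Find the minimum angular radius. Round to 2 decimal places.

4.75

Side lengths²: AB² = 68, AC² = 80, BC² = 52.
Since AC² = 80 < 68 + 52 = 120, the triangle is acute, so the smallest enclosing circle is the circumcircle.
Circumcentre = (-9/7, -45/7), r² = 1105/49.
r = √(1105/49) ≈ 4.75.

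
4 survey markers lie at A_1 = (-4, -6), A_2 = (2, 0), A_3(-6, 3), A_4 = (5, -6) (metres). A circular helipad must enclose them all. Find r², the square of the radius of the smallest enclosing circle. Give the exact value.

50.5

The minimum enclosing circle of a finite set is fixed by two of the points (as a diameter) or three (as a circumcircle).
The farthest pair is A_3–A_4 with squared distance 202. The circle on this segment as diameter has centre (-0.5, -1.5) and r² = 202/4 = 50.5.
Check A_1: distance² to centre = 32.5 ≤ 50.5, so it lies inside.
All remaining points lie in this disk, and no smaller disk contains both endpoints, so this is the minimum enclosing circle.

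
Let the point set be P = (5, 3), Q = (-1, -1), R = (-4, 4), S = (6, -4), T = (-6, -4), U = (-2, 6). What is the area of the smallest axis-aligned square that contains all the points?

144

The bounding box has width 12 and height 10.
An axis-aligned square enclosing the set must have side ≥ max(width, height).
So the minimum side is max(12, 10) = 12.
Area = 12² = 144.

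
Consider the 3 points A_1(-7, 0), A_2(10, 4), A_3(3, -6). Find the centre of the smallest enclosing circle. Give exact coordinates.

(1.5, 2)

Side lengths²: A_1A_2² = 305, A_1A_3² = 136, A_2A_3² = 149.
Since A_1A_2² = 305 ≥ 149 + 136 = 285, the angle opposite A_1A_2 is not acute, so the smallest enclosing circle has A_1A_2 as diameter.
Centre = midpoint of A_1A_2 = (1.5, 2), r² = 305/4 = 76.25.
Centre = (1.5, 2).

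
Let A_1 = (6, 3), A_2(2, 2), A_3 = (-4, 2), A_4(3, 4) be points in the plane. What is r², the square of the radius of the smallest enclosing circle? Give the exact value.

25.25

The minimum enclosing circle of a finite set is fixed by two of the points (as a diameter) or three (as a circumcircle).
The farthest pair is A_1–A_3 with squared distance 101. The circle on this segment as diameter has centre (1, 2.5) and r² = 101/4 = 25.25.
Check A_2: distance² to centre = 1.25 ≤ 25.25, so it lies inside.
All remaining points lie in this disk, and no smaller disk contains both endpoints, so this is the minimum enclosing circle.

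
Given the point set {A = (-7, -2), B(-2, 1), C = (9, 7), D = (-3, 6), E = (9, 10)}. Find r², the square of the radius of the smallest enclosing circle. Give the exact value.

100

The minimum enclosing circle of a finite set is fixed by two of the points (as a diameter) or three (as a circumcircle).
The farthest pair is A–E with squared distance 400. The circle on this segment as diameter has centre (1, 4) and r² = 400/4 = 100.
Check B: distance² to centre = 18 ≤ 100, so it lies inside.
All remaining points lie in this disk, and no smaller disk contains both endpoints, so this is the minimum enclosing circle.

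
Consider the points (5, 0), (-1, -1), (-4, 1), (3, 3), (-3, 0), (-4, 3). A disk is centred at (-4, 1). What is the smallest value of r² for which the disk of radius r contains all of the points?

The required radius is the distance from (-4, 1) to the farthest point.
Squared distances: 82, 13, 0, 53, 2, 4.
Maximum is 82, attained at (5, 0).

82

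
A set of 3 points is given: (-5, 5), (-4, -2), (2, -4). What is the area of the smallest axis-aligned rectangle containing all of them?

x ranges over [-5, 2], width 7.
y ranges over [-4, 5], height 9.
Area = 7 × 9 = 63.

63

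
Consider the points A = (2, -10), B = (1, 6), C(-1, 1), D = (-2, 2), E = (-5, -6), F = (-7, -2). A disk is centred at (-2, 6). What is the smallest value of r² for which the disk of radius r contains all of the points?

The required radius is the distance from (-2, 6) to the farthest point.
Squared distances: 272, 9, 26, 16, 153, 89.
Maximum is 272, attained at A.

272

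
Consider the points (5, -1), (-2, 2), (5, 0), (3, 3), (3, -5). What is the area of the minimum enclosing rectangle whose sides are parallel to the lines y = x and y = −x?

In coordinates u = x + y, v = x − y the rectangle is axis-aligned; the map (x,y)→(u,v) scales areas by 2.
u-values: 4, 0, 5, 6, -2; range = 6 − (-2) = 8.
v-values: 6, -4, 5, 0, 8; range = 8 − (-4) = 12.
Area = (8 × 12) / 2 = 48.

48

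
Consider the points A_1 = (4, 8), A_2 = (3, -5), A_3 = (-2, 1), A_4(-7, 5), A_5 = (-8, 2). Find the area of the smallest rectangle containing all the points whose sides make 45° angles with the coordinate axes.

In coordinates u = x + y, v = x − y the rectangle is axis-aligned; the map (x,y)→(u,v) scales areas by 2.
u-values: 12, -2, -1, -2, -6; range = 12 − (-6) = 18.
v-values: -4, 8, -3, -12, -10; range = 8 − (-12) = 20.
Area = (18 × 20) / 2 = 180.

180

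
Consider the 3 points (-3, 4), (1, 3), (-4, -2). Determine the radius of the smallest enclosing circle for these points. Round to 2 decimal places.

Call the three points A, B, C in the order given.
Side lengths²: AB² = 17, AC² = 37, BC² = 50.
Since BC² = 50 < 37 + 17 = 54, the triangle is acute, so the smallest enclosing circle is the circumcircle.
Circumcentre = (-1.7, 0.7), r² = 12.58.
r = √(12.58) ≈ 3.55.

3.55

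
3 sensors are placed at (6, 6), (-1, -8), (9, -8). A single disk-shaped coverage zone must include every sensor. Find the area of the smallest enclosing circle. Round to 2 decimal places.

201.26

Call the three points A, B, C in the order given.
Side lengths²: AB² = 245, AC² = 205, BC² = 100.
Since AB² = 245 < 205 + 100 = 305, the triangle is acute, so the smallest enclosing circle is the circumcircle.
Circumcentre = (4, -1.75), r² = 64.0625.
Area = π·r² = π·64.0625 ≈ 201.26.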